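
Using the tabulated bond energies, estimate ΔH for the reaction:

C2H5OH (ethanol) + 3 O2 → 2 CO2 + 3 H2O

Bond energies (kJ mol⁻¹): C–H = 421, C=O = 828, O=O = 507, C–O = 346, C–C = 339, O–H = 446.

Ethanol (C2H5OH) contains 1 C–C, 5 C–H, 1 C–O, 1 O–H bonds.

Bonds broken (reactants):
  C–C: 1 × 339 = 339
  C–H: 5 × 421 = 2105
  C–O: 1 × 346 = 346
  O–H: 1 × 446 = 446
  O=O: 3 × 507 = 1521
  Σ(broken) = 4757 kJ
Bonds formed (products):
  C=O: 4 × 828 = 3312
  O–H: 6 × 446 = 2676
  Σ(formed) = 5988 kJ
ΔH = Σ(broken) − Σ(formed) = 4757 − 5988 = −1231 kJ

ΔH ≈ −1231 kJ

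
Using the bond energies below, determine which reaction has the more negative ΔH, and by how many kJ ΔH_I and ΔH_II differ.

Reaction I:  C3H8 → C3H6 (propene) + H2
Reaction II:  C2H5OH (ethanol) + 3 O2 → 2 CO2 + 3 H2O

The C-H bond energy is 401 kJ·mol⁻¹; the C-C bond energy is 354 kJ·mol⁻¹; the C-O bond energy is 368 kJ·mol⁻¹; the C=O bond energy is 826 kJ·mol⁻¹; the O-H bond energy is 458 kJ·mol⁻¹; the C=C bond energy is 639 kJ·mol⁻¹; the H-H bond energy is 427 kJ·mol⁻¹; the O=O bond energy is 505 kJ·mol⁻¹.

Reaction I:
  Bonds broken (reactants):
    C-C: 2 × 354 = 708
    C-H: 8 × 401 = 3208
    Σ(broken) = 3916 kJ
  Bonds formed (products):
    C-C: 1 × 354 = 354
    C-H: 6 × 401 = 2406
    C=C: 1 × 639 = 639
    H-H: 1 × 427 = 427
    Σ(formed) = 3826 kJ
  ΔH_I = 3916 − 3826 = +90 kJ
Reaction II:
  Bonds broken (reactants):
    C-C: 1 × 354 = 354
    C-H: 5 × 401 = 2005
    C-O: 1 × 368 = 368
    O-H: 1 × 458 = 458
    O=O: 3 × 505 = 1515
    Σ(broken) = 4700 kJ
  Bonds formed (products):
    C=O: 4 × 826 = 3304
    O-H: 6 × 458 = 2748
    Σ(formed) = 6052 kJ
  ΔH_II = 4700 − 6052 = −1352 kJ
ΔH_I − ΔH_II = +1442 kJ, so reaction II has the more negative ΔH; |ΔH_I − ΔH_II| = 1442 kJ.

Reaction II, by 1442 kJ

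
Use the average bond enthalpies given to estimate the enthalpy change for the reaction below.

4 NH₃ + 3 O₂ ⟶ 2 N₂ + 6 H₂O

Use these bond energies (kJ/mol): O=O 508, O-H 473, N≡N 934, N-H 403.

ΔH ≈ −1184 kJ

Bonds broken (reactants):
  N-H: 12 × 403 = 4836
  O=O: 3 × 508 = 1524
  Σ(broken) = 6360 kJ
Bonds formed (products):
  N≡N: 2 × 934 = 1868
  O-H: 12 × 473 = 5676
  Σ(formed) = 7544 kJ
ΔH = Σ(broken) − Σ(formed) = 6360 − 7544 = −1184 kJ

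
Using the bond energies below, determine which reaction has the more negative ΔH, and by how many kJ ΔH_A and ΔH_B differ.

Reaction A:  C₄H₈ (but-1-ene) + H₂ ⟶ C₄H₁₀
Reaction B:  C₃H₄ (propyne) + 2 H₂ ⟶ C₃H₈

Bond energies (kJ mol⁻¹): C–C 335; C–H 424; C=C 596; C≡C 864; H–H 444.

Reaction B, by 136 kJ

Reaction A:
  Bonds broken (reactants):
    C–C: 2 × 335 = 670
    C–H: 8 × 424 = 3392
    C=C: 1 × 596 = 596
    H–H: 1 × 444 = 444
    Σ(broken) = 5102 kJ
  Bonds formed (products):
    C–C: 3 × 335 = 1005
    C–H: 10 × 424 = 4240
    Σ(formed) = 5245 kJ
  ΔH_A = 5102 − 5245 = −143 kJ
Reaction B:
  Bonds broken (reactants):
    C≡C: 1 × 864 = 864
    C–C: 1 × 335 = 335
    C–H: 4 × 424 = 1696
    H–H: 2 × 444 = 888
    Σ(broken) = 3783 kJ
  Bonds formed (products):
    C–C: 2 × 335 = 670
    C–H: 8 × 424 = 3392
    Σ(formed) = 4062 kJ
  ΔH_B = 3783 − 4062 = −279 kJ
ΔH_A − ΔH_B = +136 kJ, so reaction B has the more negative ΔH; |ΔH_A − ΔH_B| = 136 kJ.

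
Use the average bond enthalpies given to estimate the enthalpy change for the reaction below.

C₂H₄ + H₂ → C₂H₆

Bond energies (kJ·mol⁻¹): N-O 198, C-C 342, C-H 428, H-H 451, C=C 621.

Bonds broken (reactants):
  C-H: 4 × 428 = 1712
  C=C: 1 × 621 = 621
  H-H: 1 × 451 = 451
  Σ(broken) = 2784 kJ
Bonds formed (products):
  C-C: 1 × 342 = 342
  C-H: 6 × 428 = 2568
  Σ(formed) = 2910 kJ
ΔH = Σ(broken) − Σ(formed) = 2784 − 2910 = −126 kJ

ΔH ≈ −126 kJ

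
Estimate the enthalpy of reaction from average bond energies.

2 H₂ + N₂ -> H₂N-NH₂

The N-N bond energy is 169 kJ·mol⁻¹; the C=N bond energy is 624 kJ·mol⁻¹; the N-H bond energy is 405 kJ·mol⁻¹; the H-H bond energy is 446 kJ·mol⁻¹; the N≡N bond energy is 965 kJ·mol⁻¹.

Bonds broken (reactants):
  H-H: 2 × 446 = 892
  N≡N: 1 × 965 = 965
  Σ(broken) = 1857 kJ
Bonds formed (products):
  N-H: 4 × 405 = 1620
  N-N: 1 × 169 = 169
  Σ(formed) = 1789 kJ
ΔH = Σ(broken) − Σ(formed) = 1857 − 1789 = +68 kJ

ΔH ≈ +68 kJ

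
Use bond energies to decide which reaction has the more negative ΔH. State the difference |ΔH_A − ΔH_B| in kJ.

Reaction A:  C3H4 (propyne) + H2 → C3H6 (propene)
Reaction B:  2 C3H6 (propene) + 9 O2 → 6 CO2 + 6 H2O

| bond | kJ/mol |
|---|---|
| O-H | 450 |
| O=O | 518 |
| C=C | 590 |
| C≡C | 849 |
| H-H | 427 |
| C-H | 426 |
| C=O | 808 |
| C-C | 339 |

Reaction B, by 3298 kJ

Reaction A:
  Bonds broken (reactants):
    C≡C: 1 × 849 = 849
    C-C: 1 × 339 = 339
    C-H: 4 × 426 = 1704
    H-H: 1 × 427 = 427
    Σ(broken) = 3319 kJ
  Bonds formed (products):
    C-C: 1 × 339 = 339
    C-H: 6 × 426 = 2556
    C=C: 1 × 590 = 590
    Σ(formed) = 3485 kJ
  ΔH_A = 3319 − 3485 = −166 kJ
Reaction B:
  Bonds broken (reactants):
    C-C: 2 × 339 = 678
    C-H: 12 × 426 = 5112
    C=C: 2 × 590 = 1180
    O=O: 9 × 518 = 4662
    Σ(broken) = 11632 kJ
  Bonds formed (products):
    C=O: 12 × 808 = 9696
    O-H: 12 × 450 = 5400
    Σ(formed) = 15096 kJ
  ΔH_B = 11632 − 15096 = −3464 kJ
ΔH_A − ΔH_B = +3298 kJ, so reaction B has the more negative ΔH; |ΔH_A − ΔH_B| = 3298 kJ.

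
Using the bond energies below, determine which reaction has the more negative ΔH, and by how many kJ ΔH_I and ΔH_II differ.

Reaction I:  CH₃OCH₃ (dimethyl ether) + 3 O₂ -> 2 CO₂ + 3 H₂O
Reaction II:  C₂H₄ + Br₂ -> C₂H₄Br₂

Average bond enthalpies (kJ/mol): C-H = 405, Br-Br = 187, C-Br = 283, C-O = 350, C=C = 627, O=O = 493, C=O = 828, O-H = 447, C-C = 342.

Reaction I, by 1291 kJ

Reaction I:
  Bonds broken (reactants):
    C-H: 6 × 405 = 2430
    C-O: 2 × 350 = 700
    O=O: 3 × 493 = 1479
    Σ(broken) = 4609 kJ
  Bonds formed (products):
    C=O: 4 × 828 = 3312
    O-H: 6 × 447 = 2682
    Σ(formed) = 5994 kJ
  ΔH_I = 4609 − 5994 = −1385 kJ
Reaction II:
  Bonds broken (reactants):
    Br-Br: 1 × 187 = 187
    C-H: 4 × 405 = 1620
    C=C: 1 × 627 = 627
    Σ(broken) = 2434 kJ
  Bonds formed (products):
    C-Br: 2 × 283 = 566
    C-C: 1 × 342 = 342
    C-H: 4 × 405 = 1620
    Σ(formed) = 2528 kJ
  ΔH_II = 2434 − 2528 = −94 kJ
ΔH_I − ΔH_II = −1291 kJ, so reaction I has the more negative ΔH; |ΔH_I − ΔH_II| = 1291 kJ.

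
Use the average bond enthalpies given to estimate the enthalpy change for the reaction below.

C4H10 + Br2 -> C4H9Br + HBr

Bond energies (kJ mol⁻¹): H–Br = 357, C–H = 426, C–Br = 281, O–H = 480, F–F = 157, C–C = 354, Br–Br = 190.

Bonds broken (reactants):
  Br–Br: 1 × 190 = 190
  C–C: 3 × 354 = 1062
  C–H: 10 × 426 = 4260
  Σ(broken) = 5512 kJ
Bonds formed (products):
  C–Br: 1 × 281 = 281
  C–C: 3 × 354 = 1062
  C–H: 9 × 426 = 3834
  H–Br: 1 × 357 = 357
  Σ(formed) = 5534 kJ
ΔH = Σ(broken) − Σ(formed) = 5512 − 5534 = −22 kJ

ΔH ≈ −22 kJ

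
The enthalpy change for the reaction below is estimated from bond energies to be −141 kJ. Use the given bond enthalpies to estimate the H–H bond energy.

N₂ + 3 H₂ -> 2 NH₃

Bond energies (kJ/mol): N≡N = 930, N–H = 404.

Let D be the H–H bond energy.
Σ(broken) = 3×D + 1×930 = 930 + 3D
Σ(formed) = 6×404 = 2424
ΔH = Σ(broken) − Σ(formed) = (930 + 3D) − (2424) = −1494 + 3D
Setting this equal to −141 kJ gives 3D = 1353, so D = 451 kJ/mol.

D(H–H) ≈ 451 kJ/mol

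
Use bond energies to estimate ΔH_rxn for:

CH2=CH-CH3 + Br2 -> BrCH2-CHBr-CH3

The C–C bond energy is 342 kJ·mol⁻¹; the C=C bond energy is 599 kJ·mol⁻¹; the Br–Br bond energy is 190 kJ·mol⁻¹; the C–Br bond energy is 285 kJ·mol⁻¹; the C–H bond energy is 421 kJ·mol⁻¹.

Bonds broken (reactants):
  Br–Br: 1 × 190 = 190
  C–C: 1 × 342 = 342
  C–H: 6 × 421 = 2526
  C=C: 1 × 599 = 599
  Σ(broken) = 3657 kJ
Bonds formed (products):
  C–Br: 2 × 285 = 570
  C–C: 2 × 342 = 684
  C–H: 6 × 421 = 2526
  Σ(formed) = 3780 kJ
ΔH = Σ(broken) − Σ(formed) = 3657 − 3780 = −123 kJ

ΔH ≈ −123 kJ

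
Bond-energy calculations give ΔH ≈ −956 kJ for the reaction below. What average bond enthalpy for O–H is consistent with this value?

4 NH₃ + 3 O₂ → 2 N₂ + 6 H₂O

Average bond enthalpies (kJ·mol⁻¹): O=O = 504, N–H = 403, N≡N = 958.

D(O–H) ≈ 449 kJ/mol

Let D be the O–H bond energy.
Σ(broken) = 12×403 + 3×504 = 6348
Σ(formed) = 2×958 + 12×D = 1916 + 12D
ΔH = Σ(broken) − Σ(formed) = (6348) − (1916 + 12D) = +4432 − 12D
Setting this equal to −956 kJ gives 12D = 5388, so D = 449 kJ/mol.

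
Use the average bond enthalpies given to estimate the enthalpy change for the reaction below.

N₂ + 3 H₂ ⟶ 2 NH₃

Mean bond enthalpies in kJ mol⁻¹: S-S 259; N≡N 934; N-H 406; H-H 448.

ΔH ≈ −158 kJ

Bonds broken (reactants):
  H-H: 3 × 448 = 1344
  N≡N: 1 × 934 = 934
  Σ(broken) = 2278 kJ
Bonds formed (products):
  N-H: 6 × 406 = 2436
  Σ(formed) = 2436 kJ
ΔH = Σ(broken) − Σ(formed) = 2278 − 2436 = −158 kJ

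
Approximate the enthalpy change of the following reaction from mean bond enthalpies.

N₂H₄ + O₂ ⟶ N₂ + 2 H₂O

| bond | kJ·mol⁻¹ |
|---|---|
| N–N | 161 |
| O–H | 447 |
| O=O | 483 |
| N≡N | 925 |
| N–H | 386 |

Bonds broken (reactants):
  N–H: 4 × 386 = 1544
  N–N: 1 × 161 = 161
  O=O: 1 × 483 = 483
  Σ(broken) = 2188 kJ
Bonds formed (products):
  N≡N: 1 × 925 = 925
  O–H: 4 × 447 = 1788
  Σ(formed) = 2713 kJ
ΔH = Σ(broken) − Σ(formed) = 2188 − 2713 = −525 kJ

ΔH ≈ −525 kJ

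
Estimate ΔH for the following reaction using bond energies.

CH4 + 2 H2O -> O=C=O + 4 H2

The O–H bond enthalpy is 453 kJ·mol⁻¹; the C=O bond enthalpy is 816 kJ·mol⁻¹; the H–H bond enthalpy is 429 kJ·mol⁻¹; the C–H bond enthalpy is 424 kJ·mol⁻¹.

ΔH ≈ +160 kJ

Bonds broken (reactants):
  C–H: 4 × 424 = 1696
  O–H: 4 × 453 = 1812
  Σ(broken) = 3508 kJ
Bonds formed (products):
  C=O: 2 × 816 = 1632
  H–H: 4 × 429 = 1716
  Σ(formed) = 3348 kJ
ΔH = Σ(broken) − Σ(formed) = 3508 − 3348 = +160 kJ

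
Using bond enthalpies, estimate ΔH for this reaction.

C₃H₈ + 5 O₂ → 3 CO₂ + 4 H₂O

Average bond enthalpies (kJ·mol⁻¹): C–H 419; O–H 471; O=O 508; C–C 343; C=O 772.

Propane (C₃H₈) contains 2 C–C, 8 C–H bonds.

ΔH ≈ −1822 kJ

Bonds broken (reactants):
  C–C: 2 × 343 = 686
  C–H: 8 × 419 = 3352
  O=O: 5 × 508 = 2540
  Σ(broken) = 6578 kJ
Bonds formed (products):
  C=O: 6 × 772 = 4632
  O–H: 8 × 471 = 3768
  Σ(formed) = 8400 kJ
ΔH = Σ(broken) − Σ(formed) = 6578 − 8400 = −1822 kJ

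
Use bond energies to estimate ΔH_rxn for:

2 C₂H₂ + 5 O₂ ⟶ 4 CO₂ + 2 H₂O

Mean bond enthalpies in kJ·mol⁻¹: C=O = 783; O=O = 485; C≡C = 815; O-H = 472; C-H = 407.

Bonds broken (reactants):
  C≡C: 2 × 815 = 1630
  C-H: 4 × 407 = 1628
  O=O: 5 × 485 = 2425
  Σ(broken) = 5683 kJ
Bonds formed (products):
  C=O: 8 × 783 = 6264
  O-H: 4 × 472 = 1888
  Σ(formed) = 8152 kJ
ΔH = Σ(broken) − Σ(formed) = 5683 − 8152 = −2469 kJ

ΔH ≈ −2469 kJ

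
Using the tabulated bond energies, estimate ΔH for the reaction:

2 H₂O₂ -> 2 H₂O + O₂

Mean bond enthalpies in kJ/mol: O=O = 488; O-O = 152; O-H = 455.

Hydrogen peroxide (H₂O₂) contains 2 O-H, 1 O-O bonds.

Bonds broken (reactants):
  O-H: 4 × 455 = 1820
  O-O: 2 × 152 = 304
  Σ(broken) = 2124 kJ
Bonds formed (products):
  O-H: 4 × 455 = 1820
  O=O: 1 × 488 = 488
  Σ(formed) = 2308 kJ
ΔH = Σ(broken) − Σ(formed) = 2124 − 2308 = −184 kJ

ΔH ≈ −184 kJ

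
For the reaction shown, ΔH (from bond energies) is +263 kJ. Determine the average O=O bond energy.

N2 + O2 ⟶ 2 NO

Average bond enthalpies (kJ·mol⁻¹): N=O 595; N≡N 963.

D(O=O) ≈ 490 kJ/mol

Let D be the O=O bond energy.
Σ(broken) = 1×963 + 1×D = 963 + D
Σ(formed) = 2×595 = 1190
ΔH = Σ(broken) − Σ(formed) = (963 + D) − (1190) = −227 + D
Setting this equal to +263 kJ gives D = 490 kJ/mol.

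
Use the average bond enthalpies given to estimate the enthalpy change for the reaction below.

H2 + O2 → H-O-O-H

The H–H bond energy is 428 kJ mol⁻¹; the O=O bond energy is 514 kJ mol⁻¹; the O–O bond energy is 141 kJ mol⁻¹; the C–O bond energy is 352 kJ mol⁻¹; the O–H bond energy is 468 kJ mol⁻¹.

Bonds broken (reactants):
  H–H: 1 × 428 = 428
  O=O: 1 × 514 = 514
  Σ(broken) = 942 kJ
Bonds formed (products):
  O–H: 2 × 468 = 936
  O–O: 1 × 141 = 141
  Σ(formed) = 1077 kJ
ΔH = Σ(broken) − Σ(formed) = 942 − 1077 = −135 kJ

ΔH ≈ −135 kJ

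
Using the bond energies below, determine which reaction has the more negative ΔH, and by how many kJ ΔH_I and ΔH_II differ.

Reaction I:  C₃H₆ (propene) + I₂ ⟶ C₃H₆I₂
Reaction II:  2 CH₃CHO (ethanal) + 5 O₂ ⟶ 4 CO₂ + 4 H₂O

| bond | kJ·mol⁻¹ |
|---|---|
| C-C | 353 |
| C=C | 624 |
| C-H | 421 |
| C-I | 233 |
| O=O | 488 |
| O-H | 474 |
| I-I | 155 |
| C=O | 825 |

Reaction I:
  Bonds broken (reactants):
    C-C: 1 × 353 = 353
    C-H: 6 × 421 = 2526
    C=C: 1 × 624 = 624
    I-I: 1 × 155 = 155
    Σ(broken) = 3658 kJ
  Bonds formed (products):
    C-C: 2 × 353 = 706
    C-H: 6 × 421 = 2526
    C-I: 2 × 233 = 466
    Σ(formed) = 3698 kJ
  ΔH_I = 3658 − 3698 = −40 kJ
Reaction II:
  Bonds broken (reactants):
    C-C: 2 × 353 = 706
    C-H: 8 × 421 = 3368
    C=O: 2 × 825 = 1650
    O=O: 5 × 488 = 2440
    Σ(broken) = 8164 kJ
  Bonds formed (products):
    C=O: 8 × 825 = 6600
    O-H: 8 × 474 = 3792
    Σ(formed) = 10392 kJ
  ΔH_II = 8164 − 10392 = −2228 kJ
ΔH_I − ΔH_II = +2188 kJ, so reaction II has the more negative ΔH; |ΔH_I − ΔH_II| = 2188 kJ.

Reaction II, by 2188 kJ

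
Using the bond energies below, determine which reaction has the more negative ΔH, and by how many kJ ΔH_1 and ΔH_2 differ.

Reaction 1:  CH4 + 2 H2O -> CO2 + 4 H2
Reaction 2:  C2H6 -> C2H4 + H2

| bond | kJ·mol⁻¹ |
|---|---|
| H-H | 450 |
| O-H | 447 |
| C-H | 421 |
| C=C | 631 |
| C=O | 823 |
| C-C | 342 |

Reaction 1, by 77 kJ

Reaction 1:
  Bonds broken (reactants):
    C-H: 4 × 421 = 1684
    O-H: 4 × 447 = 1788
    Σ(broken) = 3472 kJ
  Bonds formed (products):
    C=O: 2 × 823 = 1646
    H-H: 4 × 450 = 1800
    Σ(formed) = 3446 kJ
  ΔH_1 = 3472 − 3446 = +26 kJ
Reaction 2:
  Bonds broken (reactants):
    C-C: 1 × 342 = 342
    C-H: 6 × 421 = 2526
    Σ(broken) = 2868 kJ
  Bonds formed (products):
    C-H: 4 × 421 = 1684
    C=C: 1 × 631 = 631
    H-H: 1 × 450 = 450
    Σ(formed) = 2765 kJ
  ΔH_2 = 2868 − 2765 = +103 kJ
ΔH_1 − ΔH_2 = −77 kJ, so reaction 1 has the more negative ΔH; |ΔH_1 − ΔH_2| = 77 kJ.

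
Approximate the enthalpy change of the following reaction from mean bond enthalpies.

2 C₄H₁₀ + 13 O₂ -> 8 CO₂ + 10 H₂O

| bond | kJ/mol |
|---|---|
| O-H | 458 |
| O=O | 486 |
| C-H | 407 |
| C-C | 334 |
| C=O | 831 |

Bonds broken (reactants):
  C-C: 6 × 334 = 2004
  C-H: 20 × 407 = 8140
  O=O: 13 × 486 = 6318
  Σ(broken) = 16462 kJ
Bonds formed (products):
  C=O: 16 × 831 = 13296
  O-H: 20 × 458 = 9160
  Σ(formed) = 22456 kJ
ΔH = Σ(broken) − Σ(formed) = 16462 − 22456 = −5994 kJ

ΔH ≈ −5994 kJ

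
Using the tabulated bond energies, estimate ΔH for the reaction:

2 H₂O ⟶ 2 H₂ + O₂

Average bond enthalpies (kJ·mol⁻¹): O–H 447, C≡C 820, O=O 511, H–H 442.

Bonds broken (reactants):
  O–H: 4 × 447 = 1788
  Σ(broken) = 1788 kJ
Bonds formed (products):
  H–H: 2 × 442 = 884
  O=O: 1 × 511 = 511
  Σ(formed) = 1395 kJ
ΔH = Σ(broken) − Σ(formed) = 1788 − 1395 = +393 kJ

ΔH ≈ +393 kJ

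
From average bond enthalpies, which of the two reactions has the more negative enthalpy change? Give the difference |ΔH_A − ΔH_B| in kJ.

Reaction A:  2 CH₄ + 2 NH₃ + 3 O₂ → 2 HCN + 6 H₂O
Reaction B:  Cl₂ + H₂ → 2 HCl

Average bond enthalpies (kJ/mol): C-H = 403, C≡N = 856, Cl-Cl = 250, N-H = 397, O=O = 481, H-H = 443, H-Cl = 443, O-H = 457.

Reaction A, by 760 kJ

Reaction A:
  Bonds broken (reactants):
    C-H: 8 × 403 = 3224
    N-H: 6 × 397 = 2382
    O=O: 3 × 481 = 1443
    Σ(broken) = 7049 kJ
  Bonds formed (products):
    C≡N: 2 × 856 = 1712
    C-H: 2 × 403 = 806
    O-H: 12 × 457 = 5484
    Σ(formed) = 8002 kJ
  ΔH_A = 7049 − 8002 = −953 kJ
Reaction B:
  Bonds broken (reactants):
    Cl-Cl: 1 × 250 = 250
    H-H: 1 × 443 = 443
    Σ(broken) = 693 kJ
  Bonds formed (products):
    H-Cl: 2 × 443 = 886
    Σ(formed) = 886 kJ
  ΔH_B = 693 − 886 = −193 kJ
ΔH_A − ΔH_B = −760 kJ, so reaction A has the more negative ΔH; |ΔH_A − ΔH_B| = 760 kJ.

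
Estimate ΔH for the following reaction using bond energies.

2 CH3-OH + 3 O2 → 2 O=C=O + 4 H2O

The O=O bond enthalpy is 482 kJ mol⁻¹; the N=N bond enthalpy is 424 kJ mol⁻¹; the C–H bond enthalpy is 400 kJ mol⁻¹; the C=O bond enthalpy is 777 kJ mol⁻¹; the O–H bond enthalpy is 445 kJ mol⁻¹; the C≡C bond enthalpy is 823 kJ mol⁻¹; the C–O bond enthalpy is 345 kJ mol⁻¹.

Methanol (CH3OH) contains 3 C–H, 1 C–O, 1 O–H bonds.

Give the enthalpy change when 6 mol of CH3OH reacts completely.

Bonds broken (reactants):
  C–H: 6 × 400 = 2400
  C–O: 2 × 345 = 690
  O–H: 2 × 445 = 890
  O=O: 3 × 482 = 1446
  Σ(broken) = 5426 kJ
Bonds formed (products):
  C=O: 4 × 777 = 3108
  O–H: 8 × 445 = 3560
  Σ(formed) = 6668 kJ
ΔH = Σ(broken) − Σ(formed) = 5426 − 6668 = −1242 kJ
For 3× the reaction as written: 3 × (−1242) = −3726 kJ

ΔH = −3726 kJ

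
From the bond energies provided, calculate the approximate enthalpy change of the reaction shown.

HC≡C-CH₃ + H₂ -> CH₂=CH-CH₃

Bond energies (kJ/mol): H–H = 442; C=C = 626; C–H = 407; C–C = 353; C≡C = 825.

Bonds broken (reactants):
  C≡C: 1 × 825 = 825
  C–C: 1 × 353 = 353
  C–H: 4 × 407 = 1628
  H–H: 1 × 442 = 442
  Σ(broken) = 3248 kJ
Bonds formed (products):
  C–C: 1 × 353 = 353
  C–H: 6 × 407 = 2442
  C=C: 1 × 626 = 626
  Σ(formed) = 3421 kJ
ΔH = Σ(broken) − Σ(formed) = 3248 − 3421 = −173 kJ

ΔH ≈ −173 kJ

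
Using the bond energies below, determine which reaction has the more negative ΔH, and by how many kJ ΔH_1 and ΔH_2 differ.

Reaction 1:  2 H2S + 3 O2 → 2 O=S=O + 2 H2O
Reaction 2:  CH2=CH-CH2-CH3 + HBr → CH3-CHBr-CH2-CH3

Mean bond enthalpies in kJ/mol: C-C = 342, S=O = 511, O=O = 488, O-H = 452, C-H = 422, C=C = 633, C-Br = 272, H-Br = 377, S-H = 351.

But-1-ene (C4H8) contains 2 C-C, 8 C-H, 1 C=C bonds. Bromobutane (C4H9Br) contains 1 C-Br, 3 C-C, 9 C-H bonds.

Reaction 1, by 958 kJ

Reaction 1:
  Bonds broken (reactants):
    O=O: 3 × 488 = 1464
    S-H: 4 × 351 = 1404
    Σ(broken) = 2868 kJ
  Bonds formed (products):
    O-H: 4 × 452 = 1808
    S=O: 4 × 511 = 2044
    Σ(formed) = 3852 kJ
  ΔH_1 = 2868 − 3852 = −984 kJ
Reaction 2:
  Bonds broken (reactants):
    C-C: 2 × 342 = 684
    C-H: 8 × 422 = 3376
    C=C: 1 × 633 = 633
    H-Br: 1 × 377 = 377
    Σ(broken) = 5070 kJ
  Bonds formed (products):
    C-Br: 1 × 272 = 272
    C-C: 3 × 342 = 1026
    C-H: 9 × 422 = 3798
    Σ(formed) = 5096 kJ
  ΔH_2 = 5070 − 5096 = −26 kJ
ΔH_1 − ΔH_2 = −958 kJ, so reaction 1 has the more negative ΔH; |ΔH_1 − ΔH_2| = 958 kJ.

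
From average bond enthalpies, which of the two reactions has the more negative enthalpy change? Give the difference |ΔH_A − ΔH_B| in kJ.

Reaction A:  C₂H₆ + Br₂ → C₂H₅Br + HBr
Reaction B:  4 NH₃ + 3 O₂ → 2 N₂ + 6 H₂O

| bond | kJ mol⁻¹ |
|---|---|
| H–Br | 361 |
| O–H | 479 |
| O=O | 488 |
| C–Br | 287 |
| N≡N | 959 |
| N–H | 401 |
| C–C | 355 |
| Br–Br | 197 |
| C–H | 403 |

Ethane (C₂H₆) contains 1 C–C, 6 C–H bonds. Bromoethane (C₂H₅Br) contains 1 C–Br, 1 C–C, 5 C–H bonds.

Reaction A:
  Bonds broken (reactants):
    Br–Br: 1 × 197 = 197
    C–C: 1 × 355 = 355
    C–H: 6 × 403 = 2418
    Σ(broken) = 2970 kJ
  Bonds formed (products):
    C–Br: 1 × 287 = 287
    C–C: 1 × 355 = 355
    C–H: 5 × 403 = 2015
    H–Br: 1 × 361 = 361
    Σ(formed) = 3018 kJ
  ΔH_A = 2970 − 3018 = −48 kJ
Reaction B:
  Bonds broken (reactants):
    N–H: 12 × 401 = 4812
    O=O: 3 × 488 = 1464
    Σ(broken) = 6276 kJ
  Bonds formed (products):
    N≡N: 2 × 959 = 1918
    O–H: 12 × 479 = 5748
    Σ(formed) = 7666 kJ
  ΔH_B = 6276 − 7666 = −1390 kJ
ΔH_A − ΔH_B = +1342 kJ, so reaction B has the more negative ΔH; |ΔH_A − ΔH_B| = 1342 kJ.

Reaction B, by 1342 kJ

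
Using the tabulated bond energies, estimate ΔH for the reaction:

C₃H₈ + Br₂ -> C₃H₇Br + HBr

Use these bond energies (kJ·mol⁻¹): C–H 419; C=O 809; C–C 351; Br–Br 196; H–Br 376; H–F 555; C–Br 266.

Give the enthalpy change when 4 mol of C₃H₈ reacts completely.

ΔH = −108 kJ

Bonds broken (reactants):
  Br–Br: 1 × 196 = 196
  C–C: 2 × 351 = 702
  C–H: 8 × 419 = 3352
  Σ(broken) = 4250 kJ
Bonds formed (products):
  C–Br: 1 × 266 = 266
  C–C: 2 × 351 = 702
  C–H: 7 × 419 = 2933
  H–Br: 1 × 376 = 376
  Σ(formed) = 4277 kJ
ΔH = Σ(broken) − Σ(formed) = 4250 − 4277 = −27 kJ
For 4× the reaction as written: 4 × (−27) = −108 kJ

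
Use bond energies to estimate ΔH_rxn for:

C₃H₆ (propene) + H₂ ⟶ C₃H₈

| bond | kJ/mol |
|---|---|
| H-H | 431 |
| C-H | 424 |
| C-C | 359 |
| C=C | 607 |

Bonds broken (reactants):
  C-C: 1 × 359 = 359
  C-H: 6 × 424 = 2544
  C=C: 1 × 607 = 607
  H-H: 1 × 431 = 431
  Σ(broken) = 3941 kJ
Bonds formed (products):
  C-C: 2 × 359 = 718
  C-H: 8 × 424 = 3392
  Σ(formed) = 4110 kJ
ΔH = Σ(broken) − Σ(formed) = 3941 − 4110 = −169 kJ

ΔH ≈ −169 kJ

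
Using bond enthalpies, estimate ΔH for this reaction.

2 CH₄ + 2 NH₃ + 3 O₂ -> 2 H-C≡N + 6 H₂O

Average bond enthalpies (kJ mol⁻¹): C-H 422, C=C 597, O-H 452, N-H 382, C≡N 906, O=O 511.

Bonds broken (reactants):
  C-H: 8 × 422 = 3376
  N-H: 6 × 382 = 2292
  O=O: 3 × 511 = 1533
  Σ(broken) = 7201 kJ
Bonds formed (products):
  C≡N: 2 × 906 = 1812
  C-H: 2 × 422 = 844
  O-H: 12 × 452 = 5424
  Σ(formed) = 8080 kJ
ΔH = Σ(broken) − Σ(formed) = 7201 − 8080 = −879 kJ

ΔH ≈ −879 kJ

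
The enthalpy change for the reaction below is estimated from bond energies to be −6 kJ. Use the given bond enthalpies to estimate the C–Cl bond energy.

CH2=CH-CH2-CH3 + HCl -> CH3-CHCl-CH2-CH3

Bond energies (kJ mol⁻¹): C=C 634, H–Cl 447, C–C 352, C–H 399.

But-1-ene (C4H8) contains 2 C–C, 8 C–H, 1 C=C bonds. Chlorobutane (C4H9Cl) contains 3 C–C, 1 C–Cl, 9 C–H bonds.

D(C–Cl) ≈ 336 kJ/mol

Let D be the C–Cl bond energy.
Σ(broken) = 2×352 + 8×399 + 1×634 + 1×447 = 4977
Σ(formed) = 3×352 + 1×D + 9×399 = 4647 + D
ΔH = Σ(broken) − Σ(formed) = (4977) − (4647 + D) = +330 − D
Setting this equal to −6 kJ gives D = 336 kJ/mol.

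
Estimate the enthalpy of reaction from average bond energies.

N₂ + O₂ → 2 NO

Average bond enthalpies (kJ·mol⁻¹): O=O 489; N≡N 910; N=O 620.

Bonds broken (reactants):
  N≡N: 1 × 910 = 910
  O=O: 1 × 489 = 489
  Σ(broken) = 1399 kJ
Bonds formed (products):
  N=O: 2 × 620 = 1240
  Σ(formed) = 1240 kJ
ΔH = Σ(broken) − Σ(formed) = 1399 − 1240 = +159 kJ

ΔH ≈ +159 kJ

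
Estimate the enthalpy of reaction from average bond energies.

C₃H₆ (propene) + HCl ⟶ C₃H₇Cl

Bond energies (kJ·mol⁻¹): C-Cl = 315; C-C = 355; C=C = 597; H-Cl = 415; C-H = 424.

Bonds broken (reactants):
  C-C: 1 × 355 = 355
  C-H: 6 × 424 = 2544
  C=C: 1 × 597 = 597
  H-Cl: 1 × 415 = 415
  Σ(broken) = 3911 kJ
Bonds formed (products):
  C-C: 2 × 355 = 710
  C-Cl: 1 × 315 = 315
  C-H: 7 × 424 = 2968
  Σ(formed) = 3993 kJ
ΔH = Σ(broken) − Σ(formed) = 3911 − 3993 = −82 kJ

ΔH ≈ −82 kJ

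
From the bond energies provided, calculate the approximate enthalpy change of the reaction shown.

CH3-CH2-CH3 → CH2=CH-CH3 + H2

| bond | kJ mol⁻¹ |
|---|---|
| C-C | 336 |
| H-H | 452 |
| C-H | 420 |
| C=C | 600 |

ΔH ≈ +124 kJ

Bonds broken (reactants):
  C-C: 2 × 336 = 672
  C-H: 8 × 420 = 3360
  Σ(broken) = 4032 kJ
Bonds formed (products):
  C-C: 1 × 336 = 336
  C-H: 6 × 420 = 2520
  C=C: 1 × 600 = 600
  H-H: 1 × 452 = 452
  Σ(formed) = 3908 kJ
ΔH = Σ(broken) − Σ(formed) = 4032 − 3908 = +124 kJ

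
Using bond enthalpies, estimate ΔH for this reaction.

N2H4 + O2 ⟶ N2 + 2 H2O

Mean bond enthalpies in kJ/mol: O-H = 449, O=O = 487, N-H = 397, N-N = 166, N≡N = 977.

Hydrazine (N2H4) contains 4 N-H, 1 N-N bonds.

Bonds broken (reactants):
  N-H: 4 × 397 = 1588
  N-N: 1 × 166 = 166
  O=O: 1 × 487 = 487
  Σ(broken) = 2241 kJ
Bonds formed (products):
  N≡N: 1 × 977 = 977
  O-H: 4 × 449 = 1796
  Σ(formed) = 2773 kJ
ΔH = Σ(broken) − Σ(formed) = 2241 − 2773 = −532 kJ

ΔH ≈ −532 kJ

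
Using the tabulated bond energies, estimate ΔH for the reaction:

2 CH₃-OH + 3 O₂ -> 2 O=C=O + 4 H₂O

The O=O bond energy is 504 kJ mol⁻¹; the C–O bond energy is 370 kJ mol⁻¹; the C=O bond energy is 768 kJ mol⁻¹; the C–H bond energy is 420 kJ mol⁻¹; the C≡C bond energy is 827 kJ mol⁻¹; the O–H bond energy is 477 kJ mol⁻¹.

Bonds broken (reactants):
  C–H: 6 × 420 = 2520
  C–O: 2 × 370 = 740
  O–H: 2 × 477 = 954
  O=O: 3 × 504 = 1512
  Σ(broken) = 5726 kJ
Bonds formed (products):
  C=O: 4 × 768 = 3072
  O–H: 8 × 477 = 3816
  Σ(formed) = 6888 kJ
ΔH = Σ(broken) − Σ(formed) = 5726 − 6888 = −1162 kJ

ΔH ≈ −1162 kJ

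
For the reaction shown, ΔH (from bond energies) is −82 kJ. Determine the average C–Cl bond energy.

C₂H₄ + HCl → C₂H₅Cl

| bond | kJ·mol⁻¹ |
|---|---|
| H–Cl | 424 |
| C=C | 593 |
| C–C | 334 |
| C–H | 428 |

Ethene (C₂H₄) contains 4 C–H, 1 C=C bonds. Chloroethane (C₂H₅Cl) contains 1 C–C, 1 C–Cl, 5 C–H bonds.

D(C–Cl) ≈ 337 kJ/mol

Let D be the C–Cl bond energy.
Σ(broken) = 4×428 + 1×593 + 1×424 = 2729
Σ(formed) = 1×334 + 1×D + 5×428 = 2474 + D
ΔH = Σ(broken) − Σ(formed) = (2729) − (2474 + D) = +255 − D
Setting this equal to −82 kJ gives D = 337 kJ/mol.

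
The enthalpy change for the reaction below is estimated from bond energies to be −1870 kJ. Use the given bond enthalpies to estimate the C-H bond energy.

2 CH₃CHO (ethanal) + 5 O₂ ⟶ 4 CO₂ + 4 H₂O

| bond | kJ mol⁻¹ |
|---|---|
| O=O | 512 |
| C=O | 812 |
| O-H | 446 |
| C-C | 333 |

Let D be the C-H bond energy.
Σ(broken) = 2×333 + 8×D + 2×812 + 5×512 = 4850 + 8D
Σ(formed) = 8×812 + 8×446 = 10064
ΔH = Σ(broken) − Σ(formed) = (4850 + 8D) − (10064) = −5214 + 8D
Setting this equal to −1870 kJ gives 8D = 3344, so D = 418 kJ/mol.

D(C-H) ≈ 418 kJ/mol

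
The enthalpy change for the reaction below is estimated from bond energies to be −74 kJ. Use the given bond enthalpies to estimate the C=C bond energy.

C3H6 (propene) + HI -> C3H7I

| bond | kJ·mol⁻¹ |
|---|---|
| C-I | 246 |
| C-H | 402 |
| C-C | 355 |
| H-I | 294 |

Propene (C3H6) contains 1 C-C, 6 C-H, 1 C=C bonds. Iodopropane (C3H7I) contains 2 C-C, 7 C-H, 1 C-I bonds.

D(C=C) ≈ 635 kJ/mol

Let D be the C=C bond energy.
Σ(broken) = 1×355 + 6×402 + 1×D + 1×294 = 3061 + D
Σ(formed) = 2×355 + 7×402 + 1×246 = 3770
ΔH = Σ(broken) − Σ(formed) = (3061 + D) − (3770) = −709 + D
Setting this equal to −74 kJ gives D = 635 kJ/mol.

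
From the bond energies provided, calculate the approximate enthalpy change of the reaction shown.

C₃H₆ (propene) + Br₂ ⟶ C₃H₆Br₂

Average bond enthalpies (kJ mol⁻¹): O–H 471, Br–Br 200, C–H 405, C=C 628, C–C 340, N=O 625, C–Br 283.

ΔH ≈ −78 kJ

Bonds broken (reactants):
  Br–Br: 1 × 200 = 200
  C–C: 1 × 340 = 340
  C–H: 6 × 405 = 2430
  C=C: 1 × 628 = 628
  Σ(broken) = 3598 kJ
Bonds formed (products):
  C–Br: 2 × 283 = 566
  C–C: 2 × 340 = 680
  C–H: 6 × 405 = 2430
  Σ(formed) = 3676 kJ
ΔH = Σ(broken) − Σ(formed) = 3598 − 3676 = −78 kJ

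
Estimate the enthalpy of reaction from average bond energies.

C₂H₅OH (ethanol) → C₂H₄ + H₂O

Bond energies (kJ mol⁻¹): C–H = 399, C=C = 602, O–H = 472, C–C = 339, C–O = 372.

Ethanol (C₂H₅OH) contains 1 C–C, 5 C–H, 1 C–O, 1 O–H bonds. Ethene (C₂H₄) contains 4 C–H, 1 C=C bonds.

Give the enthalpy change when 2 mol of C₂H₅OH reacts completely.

Bonds broken (reactants):
  C–C: 1 × 339 = 339
  C–H: 5 × 399 = 1995
  C–O: 1 × 372 = 372
  O–H: 1 × 472 = 472
  Σ(broken) = 3178 kJ
Bonds formed (products):
  C–H: 4 × 399 = 1596
  C=C: 1 × 602 = 602
  O–H: 2 × 472 = 944
  Σ(formed) = 3142 kJ
ΔH = Σ(broken) − Σ(formed) = 3178 − 3142 = +36 kJ
For 2× the reaction as written: 2 × (+36) = +72 kJ

ΔH = +72 kJ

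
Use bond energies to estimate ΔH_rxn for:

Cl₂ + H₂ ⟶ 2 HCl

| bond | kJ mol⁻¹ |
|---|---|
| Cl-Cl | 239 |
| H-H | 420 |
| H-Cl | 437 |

Bonds broken (reactants):
  Cl-Cl: 1 × 239 = 239
  H-H: 1 × 420 = 420
  Σ(broken) = 659 kJ
Bonds formed (products):
  H-Cl: 2 × 437 = 874
  Σ(formed) = 874 kJ
ΔH = Σ(broken) − Σ(formed) = 659 − 874 = −215 kJ

ΔH ≈ −215 kJ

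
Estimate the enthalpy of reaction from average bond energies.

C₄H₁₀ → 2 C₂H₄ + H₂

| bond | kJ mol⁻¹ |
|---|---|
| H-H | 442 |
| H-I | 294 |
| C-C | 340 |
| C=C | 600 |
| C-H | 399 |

ΔH ≈ +176 kJ

Bonds broken (reactants):
  C-C: 3 × 340 = 1020
  C-H: 10 × 399 = 3990
  Σ(broken) = 5010 kJ
Bonds formed (products):
  C-H: 8 × 399 = 3192
  C=C: 2 × 600 = 1200
  H-H: 1 × 442 = 442
  Σ(formed) = 4834 kJ
ΔH = Σ(broken) − Σ(formed) = 5010 − 4834 = +176 kJ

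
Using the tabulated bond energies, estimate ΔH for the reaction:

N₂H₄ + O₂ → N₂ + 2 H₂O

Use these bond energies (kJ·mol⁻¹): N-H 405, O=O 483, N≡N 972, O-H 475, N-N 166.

ΔH ≈ −603 kJ

Bonds broken (reactants):
  N-H: 4 × 405 = 1620
  N-N: 1 × 166 = 166
  O=O: 1 × 483 = 483
  Σ(broken) = 2269 kJ
Bonds formed (products):
  N≡N: 1 × 972 = 972
  O-H: 4 × 475 = 1900
  Σ(formed) = 2872 kJ
ΔH = Σ(broken) − Σ(formed) = 2269 − 2872 = −603 kJ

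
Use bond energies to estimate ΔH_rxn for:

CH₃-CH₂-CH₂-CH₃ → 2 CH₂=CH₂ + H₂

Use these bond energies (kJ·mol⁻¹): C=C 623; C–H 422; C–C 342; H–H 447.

Bonds broken (reactants):
  C–C: 3 × 342 = 1026
  C–H: 10 × 422 = 4220
  Σ(broken) = 5246 kJ
Bonds formed (products):
  C–H: 8 × 422 = 3376
  C=C: 2 × 623 = 1246
  H–H: 1 × 447 = 447
  Σ(formed) = 5069 kJ
ΔH = Σ(broken) − Σ(formed) = 5246 − 5069 = +177 kJ

ΔH ≈ +177 kJ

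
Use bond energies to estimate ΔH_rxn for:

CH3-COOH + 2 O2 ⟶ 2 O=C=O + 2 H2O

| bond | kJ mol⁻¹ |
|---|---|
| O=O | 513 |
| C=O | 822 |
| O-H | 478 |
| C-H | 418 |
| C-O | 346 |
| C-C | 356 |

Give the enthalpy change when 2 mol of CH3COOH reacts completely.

ΔH = −1836 kJ

Bonds broken (reactants):
  C-C: 1 × 356 = 356
  C-H: 3 × 418 = 1254
  C-O: 1 × 346 = 346
  C=O: 1 × 822 = 822
  O-H: 1 × 478 = 478
  O=O: 2 × 513 = 1026
  Σ(broken) = 4282 kJ
Bonds formed (products):
  C=O: 4 × 822 = 3288
  O-H: 4 × 478 = 1912
  Σ(formed) = 5200 kJ
ΔH = Σ(broken) − Σ(formed) = 4282 − 5200 = −918 kJ
For 2× the reaction as written: 2 × (−918) = −1836 kJ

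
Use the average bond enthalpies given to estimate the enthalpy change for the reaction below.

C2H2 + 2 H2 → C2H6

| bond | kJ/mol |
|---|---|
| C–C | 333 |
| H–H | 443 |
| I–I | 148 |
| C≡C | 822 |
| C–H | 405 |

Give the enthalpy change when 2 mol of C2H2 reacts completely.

Bonds broken (reactants):
  C≡C: 1 × 822 = 822
  C–H: 2 × 405 = 810
  H–H: 2 × 443 = 886
  Σ(broken) = 2518 kJ
Bonds formed (products):
  C–C: 1 × 333 = 333
  C–H: 6 × 405 = 2430
  Σ(formed) = 2763 kJ
ΔH = Σ(broken) − Σ(formed) = 2518 − 2763 = −245 kJ
For 2× the reaction as written: 2 × (−245) = −490 kJ

ΔH = −490 kJ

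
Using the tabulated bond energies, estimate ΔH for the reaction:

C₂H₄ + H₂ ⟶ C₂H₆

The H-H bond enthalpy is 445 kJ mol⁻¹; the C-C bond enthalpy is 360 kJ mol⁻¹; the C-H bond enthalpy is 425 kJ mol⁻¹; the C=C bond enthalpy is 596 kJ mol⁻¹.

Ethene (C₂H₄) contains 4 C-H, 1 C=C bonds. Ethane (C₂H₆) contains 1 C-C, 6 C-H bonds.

ΔH ≈ −169 kJ

Bonds broken (reactants):
  C-H: 4 × 425 = 1700
  C=C: 1 × 596 = 596
  H-H: 1 × 445 = 445
  Σ(broken) = 2741 kJ
Bonds formed (products):
  C-C: 1 × 360 = 360
  C-H: 6 × 425 = 2550
  Σ(formed) = 2910 kJ
ΔH = Σ(broken) − Σ(formed) = 2741 − 2910 = −169 kJ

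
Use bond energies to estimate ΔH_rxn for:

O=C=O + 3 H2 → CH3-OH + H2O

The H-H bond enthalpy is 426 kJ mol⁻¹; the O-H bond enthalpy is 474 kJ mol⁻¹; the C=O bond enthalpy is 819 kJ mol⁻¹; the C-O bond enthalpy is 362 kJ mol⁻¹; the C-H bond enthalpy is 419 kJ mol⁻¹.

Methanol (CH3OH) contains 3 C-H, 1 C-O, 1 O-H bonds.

Bonds broken (reactants):
  C=O: 2 × 819 = 1638
  H-H: 3 × 426 = 1278
  Σ(broken) = 2916 kJ
Bonds formed (products):
  C-H: 3 × 419 = 1257
  C-O: 1 × 362 = 362
  O-H: 3 × 474 = 1422
  Σ(formed) = 3041 kJ
ΔH = Σ(broken) − Σ(formed) = 2916 − 3041 = −125 kJ

ΔH ≈ −125 kJ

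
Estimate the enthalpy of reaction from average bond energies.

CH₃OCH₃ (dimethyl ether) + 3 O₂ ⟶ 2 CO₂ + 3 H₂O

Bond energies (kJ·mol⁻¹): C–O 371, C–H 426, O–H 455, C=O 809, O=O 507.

Bonds broken (reactants):
  C–H: 6 × 426 = 2556
  C–O: 2 × 371 = 742
  O=O: 3 × 507 = 1521
  Σ(broken) = 4819 kJ
Bonds formed (products):
  C=O: 4 × 809 = 3236
  O–H: 6 × 455 = 2730
  Σ(formed) = 5966 kJ
ΔH = Σ(broken) − Σ(formed) = 4819 − 5966 = −1147 kJ

ΔH ≈ −1147 kJ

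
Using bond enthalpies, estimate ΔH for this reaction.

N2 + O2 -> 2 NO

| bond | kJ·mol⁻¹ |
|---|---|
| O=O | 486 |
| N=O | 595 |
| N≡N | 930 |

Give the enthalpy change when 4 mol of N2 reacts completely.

Bonds broken (reactants):
  N≡N: 1 × 930 = 930
  O=O: 1 × 486 = 486
  Σ(broken) = 1416 kJ
Bonds formed (products):
  N=O: 2 × 595 = 1190
  Σ(formed) = 1190 kJ
ΔH = Σ(broken) − Σ(formed) = 1416 − 1190 = +226 kJ
For 4× the reaction as written: 4 × (+226) = +904 kJ

ΔH = +904 kJ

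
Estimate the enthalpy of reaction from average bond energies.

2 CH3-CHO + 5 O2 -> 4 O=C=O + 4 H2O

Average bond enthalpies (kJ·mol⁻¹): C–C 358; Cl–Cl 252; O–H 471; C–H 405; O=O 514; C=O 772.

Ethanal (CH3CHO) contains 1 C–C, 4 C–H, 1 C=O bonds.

Bonds broken (reactants):
  C–C: 2 × 358 = 716
  C–H: 8 × 405 = 3240
  C=O: 2 × 772 = 1544
  O=O: 5 × 514 = 2570
  Σ(broken) = 8070 kJ
Bonds formed (products):
  C=O: 8 × 772 = 6176
  O–H: 8 × 471 = 3768
  Σ(formed) = 9944 kJ
ΔH = Σ(broken) − Σ(formed) = 8070 − 9944 = −1874 kJ

ΔH ≈ −1874 kJ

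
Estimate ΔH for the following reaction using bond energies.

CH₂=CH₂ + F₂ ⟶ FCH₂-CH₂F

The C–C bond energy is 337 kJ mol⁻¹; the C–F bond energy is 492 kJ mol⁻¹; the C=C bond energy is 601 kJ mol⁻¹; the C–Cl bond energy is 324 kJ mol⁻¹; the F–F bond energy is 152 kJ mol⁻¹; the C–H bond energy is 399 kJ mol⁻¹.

ΔH ≈ −568 kJ

Bonds broken (reactants):
  C–H: 4 × 399 = 1596
  C=C: 1 × 601 = 601
  F–F: 1 × 152 = 152
  Σ(broken) = 2349 kJ
Bonds formed (products):
  C–C: 1 × 337 = 337
  C–F: 2 × 492 = 984
  C–H: 4 × 399 = 1596
  Σ(formed) = 2917 kJ
ΔH = Σ(broken) − Σ(formed) = 2349 − 2917 = −568 kJ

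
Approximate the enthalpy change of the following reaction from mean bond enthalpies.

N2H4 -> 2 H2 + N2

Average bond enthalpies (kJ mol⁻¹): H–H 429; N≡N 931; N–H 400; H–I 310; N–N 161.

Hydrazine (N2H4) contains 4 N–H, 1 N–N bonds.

ΔH ≈ −28 kJ

Bonds broken (reactants):
  N–H: 4 × 400 = 1600
  N–N: 1 × 161 = 161
  Σ(broken) = 1761 kJ
Bonds formed (products):
  H–H: 2 × 429 = 858
  N≡N: 1 × 931 = 931
  Σ(formed) = 1789 kJ
ΔH = Σ(broken) − Σ(formed) = 1761 − 1789 = −28 kJ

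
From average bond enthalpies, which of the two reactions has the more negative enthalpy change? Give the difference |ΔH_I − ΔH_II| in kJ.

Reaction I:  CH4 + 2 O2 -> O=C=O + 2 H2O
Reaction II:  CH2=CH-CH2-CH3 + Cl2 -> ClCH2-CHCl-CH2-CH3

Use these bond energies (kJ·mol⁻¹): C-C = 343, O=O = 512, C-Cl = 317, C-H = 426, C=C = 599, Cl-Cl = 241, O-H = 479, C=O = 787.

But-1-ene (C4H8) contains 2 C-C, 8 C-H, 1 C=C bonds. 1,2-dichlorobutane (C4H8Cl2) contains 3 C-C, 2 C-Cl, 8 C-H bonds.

Reaction I:
  Bonds broken (reactants):
    C-H: 4 × 426 = 1704
    O=O: 2 × 512 = 1024
    Σ(broken) = 2728 kJ
  Bonds formed (products):
    C=O: 2 × 787 = 1574
    O-H: 4 × 479 = 1916
    Σ(formed) = 3490 kJ
  ΔH_I = 2728 − 3490 = −762 kJ
Reaction II:
  Bonds broken (reactants):
    C-C: 2 × 343 = 686
    C-H: 8 × 426 = 3408
    C=C: 1 × 599 = 599
    Cl-Cl: 1 × 241 = 241
    Σ(broken) = 4934 kJ
  Bonds formed (products):
    C-C: 3 × 343 = 1029
    C-Cl: 2 × 317 = 634
    C-H: 8 × 426 = 3408
    Σ(formed) = 5071 kJ
  ΔH_II = 4934 − 5071 = −137 kJ
ΔH_I − ΔH_II = −625 kJ, so reaction I has the more negative ΔH; |ΔH_I − ΔH_II| = 625 kJ.

Reaction I, by 625 kJ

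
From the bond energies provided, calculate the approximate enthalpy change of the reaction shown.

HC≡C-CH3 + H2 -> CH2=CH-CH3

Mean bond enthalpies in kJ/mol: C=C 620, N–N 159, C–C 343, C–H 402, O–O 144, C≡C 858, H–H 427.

Bonds broken (reactants):
  C≡C: 1 × 858 = 858
  C–C: 1 × 343 = 343
  C–H: 4 × 402 = 1608
  H–H: 1 × 427 = 427
  Σ(broken) = 3236 kJ
Bonds formed (products):
  C–C: 1 × 343 = 343
  C–H: 6 × 402 = 2412
  C=C: 1 × 620 = 620
  Σ(formed) = 3375 kJ
ΔH = Σ(broken) − Σ(formed) = 3236 − 3375 = −139 kJ

ΔH ≈ −139 kJ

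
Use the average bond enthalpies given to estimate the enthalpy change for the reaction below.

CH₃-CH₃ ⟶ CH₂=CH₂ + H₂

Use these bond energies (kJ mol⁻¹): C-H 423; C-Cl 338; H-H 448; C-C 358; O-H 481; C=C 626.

ΔH ≈ +130 kJ

Bonds broken (reactants):
  C-C: 1 × 358 = 358
  C-H: 6 × 423 = 2538
  Σ(broken) = 2896 kJ
Bonds formed (products):
  C-H: 4 × 423 = 1692
  C=C: 1 × 626 = 626
  H-H: 1 × 448 = 448
  Σ(formed) = 2766 kJ
ΔH = Σ(broken) − Σ(formed) = 2896 − 2766 = +130 kJ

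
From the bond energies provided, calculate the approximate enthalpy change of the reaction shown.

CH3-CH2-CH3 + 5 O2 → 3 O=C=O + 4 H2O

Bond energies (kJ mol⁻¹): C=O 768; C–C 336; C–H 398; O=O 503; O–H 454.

ΔH ≈ −1869 kJ

Bonds broken (reactants):
  C–C: 2 × 336 = 672
  C–H: 8 × 398 = 3184
  O=O: 5 × 503 = 2515
  Σ(broken) = 6371 kJ
Bonds formed (products):
  C=O: 6 × 768 = 4608
  O–H: 8 × 454 = 3632
  Σ(formed) = 8240 kJ
ΔH = Σ(broken) − Σ(formed) = 6371 − 8240 = −1869 kJ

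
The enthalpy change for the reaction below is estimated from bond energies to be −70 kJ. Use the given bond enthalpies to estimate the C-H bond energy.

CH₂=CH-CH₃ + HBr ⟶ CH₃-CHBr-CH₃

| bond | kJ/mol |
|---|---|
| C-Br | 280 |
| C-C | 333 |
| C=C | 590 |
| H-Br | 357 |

D(C-H) ≈ 404 kJ/mol

Let D be the C-H bond energy.
Σ(broken) = 1×333 + 6×D + 1×590 + 1×357 = 1280 + 6D
Σ(formed) = 1×280 + 2×333 + 7×D = 946 + 7D
ΔH = Σ(broken) − Σ(formed) = (1280 + 6D) − (946 + 7D) = +334 − D
Setting this equal to −70 kJ gives D = 404 kJ/mol.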